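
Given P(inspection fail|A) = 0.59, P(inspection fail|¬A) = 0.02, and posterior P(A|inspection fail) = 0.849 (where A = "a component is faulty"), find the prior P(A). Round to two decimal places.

P(A) = 0.16

In odds form, posterior odds = prior odds × likelihood ratio, so prior odds = posterior odds ÷ LR.
Posterior odds = 0.849/(1−0.849) = 5.6225. LR = 0.59/0.02 = 29.5000.
Prior odds = 5.6225/29.5000 = 0.1906, so P(A) = 0.1906/(1+0.1906) ≈ 0.16.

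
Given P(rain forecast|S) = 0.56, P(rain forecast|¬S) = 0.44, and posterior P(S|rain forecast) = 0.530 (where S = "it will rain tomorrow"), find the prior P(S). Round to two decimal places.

P(S) = 0.47

Bayes' rule in odds form gives O(S|E) = O(S)·[P(E|S)/P(E|¬S)], hence O(S) = O(S|E)/LR.
Posterior odds = 0.530/(1−0.530) = 1.1277. LR = 0.56/0.44 = 1.2727.
Prior odds = 1.1277/1.2727 = 0.8861, so P(S) = 0.8861/(1+0.8861) ≈ 0.47.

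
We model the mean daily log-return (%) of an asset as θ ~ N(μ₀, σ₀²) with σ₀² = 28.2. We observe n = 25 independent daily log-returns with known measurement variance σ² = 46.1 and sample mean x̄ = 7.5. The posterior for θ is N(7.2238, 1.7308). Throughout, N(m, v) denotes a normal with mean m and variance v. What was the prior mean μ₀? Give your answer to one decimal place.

The posterior mean is a precision-weighted average: μ_n = (τ₀μ₀ + τ_data·x̄)/(τ₀+τ_data), with τ₀=1/σ₀² and τ_data=n/σ².
Here τ₀ = 1/28.2 = 0.035461 and τ_data = 25/46.1 = 0.542299, so τ_n = 0.577760.
Rearranging for μ₀: μ₀ = (μ_n·τ_n − τ_data·x̄)/τ₀ = (7.2238·0.577760 − 0.542299·7.5) / 0.035461 = 0.106380/0.035461 ≈ 3.0.

μ₀ = 3.0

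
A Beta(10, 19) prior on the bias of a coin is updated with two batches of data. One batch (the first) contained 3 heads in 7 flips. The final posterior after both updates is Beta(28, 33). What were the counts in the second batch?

Sequential conjugate updates are equivalent to a single update on the pooled data, so total successes = posterior α − prior α and total failures = posterior β − prior β.
Total across both batches: 28−10=18 heads, 33−19=14 tails.
Subtract the first batch: 18−3=15 heads and 14−4=10 tails.

15 heads and 10 tails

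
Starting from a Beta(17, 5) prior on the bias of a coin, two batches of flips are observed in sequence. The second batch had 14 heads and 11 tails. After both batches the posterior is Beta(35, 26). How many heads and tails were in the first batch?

4 heads and 10 tails

Sequential conjugate updates are equivalent to a single update on the pooled data, so total successes = posterior α − prior α and total failures = posterior β − prior β.
Total across both batches: 35−17=18 heads, 26−5=21 tails.
Subtract the second batch: 18−14=4 heads and 21−11=10 tails.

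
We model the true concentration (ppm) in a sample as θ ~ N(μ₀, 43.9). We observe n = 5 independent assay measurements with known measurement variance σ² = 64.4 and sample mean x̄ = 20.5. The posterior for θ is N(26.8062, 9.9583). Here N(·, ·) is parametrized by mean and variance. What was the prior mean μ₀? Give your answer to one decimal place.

The posterior mean is a precision-weighted average: μ_n = (τ₀μ₀ + τ_data·x̄)/(τ₀+τ_data), with τ₀=1/σ₀² and τ_data=n/σ².
Here τ₀ = 1/43.9 = 0.022779 and τ_data = 5/64.4 = 0.077640, so τ_n = 0.100419.
Rearranging for μ₀: μ₀ = (μ_n·τ_n − τ_data·x̄)/τ₀ = (26.8062·0.100419 − 0.077640·20.5) / 0.022779 = 1.100232/0.022779 ≈ 48.3.

μ₀ = 48.3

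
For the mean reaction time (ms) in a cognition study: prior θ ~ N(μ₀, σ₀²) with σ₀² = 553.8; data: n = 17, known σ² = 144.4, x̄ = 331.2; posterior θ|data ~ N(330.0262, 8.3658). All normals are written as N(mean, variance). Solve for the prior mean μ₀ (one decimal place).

μ₀ = 253.5

The posterior mean is a precision-weighted average: μ_n = (τ₀μ₀ + τ_data·x̄)/(τ₀+τ_data), with τ₀=1/σ₀² and τ_data=n/σ².
Here τ₀ = 1/553.8 = 0.001806 and τ_data = 17/144.4 = 0.117729, so τ_n = 0.119535.
Rearranging for μ₀: μ₀ = (μ_n·τ_n − τ_data·x̄)/τ₀ = (330.0262·0.119535 − 0.117729·331.2) / 0.001806 = 0.457837/0.001806 ≈ 253.5.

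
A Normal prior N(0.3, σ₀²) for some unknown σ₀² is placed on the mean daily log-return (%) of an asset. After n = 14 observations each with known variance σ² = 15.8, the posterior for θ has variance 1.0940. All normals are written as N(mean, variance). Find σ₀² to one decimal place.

σ₀² = 35.7

Posterior precision equals prior precision plus data precision: 1/σ_n² = 1/σ₀² + n/σ².
So 1/σ₀² = 1/1.0940 − 14/15.8 = 0.914077 − 0.886076 = 0.028001.
Hence σ₀² = 1/0.028001 ≈ 35.7.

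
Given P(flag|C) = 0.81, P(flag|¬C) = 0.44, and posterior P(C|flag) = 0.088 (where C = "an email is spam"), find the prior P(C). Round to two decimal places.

Bayes' rule in odds form gives O(C|E) = O(C)·[P(E|C)/P(E|¬C)], hence O(C) = O(C|E)/LR.
Posterior odds = 0.088/(1−0.088) = 0.0965. LR = 0.81/0.44 = 1.8409.
Prior odds = 0.0965/1.8409 = 0.0524, so P(C) = 0.0524/(1+0.0524) ≈ 0.05.

P(C) = 0.05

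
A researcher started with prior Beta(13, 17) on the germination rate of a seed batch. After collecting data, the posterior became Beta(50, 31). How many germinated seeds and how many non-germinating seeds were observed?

37 germinated seeds and 14 non-germinating seeds

A Beta(α, β) prior with s successes and f failures in binomial data gives a Beta(α+s, β+f) posterior.
So s = 50 − 13 = 37 and f = 31 − 17 = 14.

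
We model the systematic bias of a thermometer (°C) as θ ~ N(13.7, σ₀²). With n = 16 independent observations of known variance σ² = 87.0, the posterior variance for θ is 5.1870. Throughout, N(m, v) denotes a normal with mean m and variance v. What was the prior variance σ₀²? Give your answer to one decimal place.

σ₀² = 112.6

Posterior precision equals prior precision plus data precision: 1/σ_n² = 1/σ₀² + n/σ².
So 1/σ₀² = 1/5.1870 − 16/87.0 = 0.192790 − 0.183908 = 0.008882.
Hence σ₀² = 1/0.008882 ≈ 112.6.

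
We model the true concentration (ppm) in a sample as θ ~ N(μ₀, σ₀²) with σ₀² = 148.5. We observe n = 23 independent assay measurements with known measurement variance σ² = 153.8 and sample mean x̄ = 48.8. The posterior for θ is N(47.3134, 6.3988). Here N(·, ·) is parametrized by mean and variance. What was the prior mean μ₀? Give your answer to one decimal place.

μ₀ = 14.3

The posterior mean is a precision-weighted average: μ_n = (τ₀μ₀ + τ_data·x̄)/(τ₀+τ_data), with τ₀=1/σ₀² and τ_data=n/σ².
Here τ₀ = 1/148.5 = 0.006734 and τ_data = 23/153.8 = 0.149545, so τ_n = 0.156279.
Rearranging for μ₀: μ₀ = (μ_n·τ_n − τ_data·x̄)/τ₀ = (47.3134·0.156279 − 0.149545·48.8) / 0.006734 = 0.096295/0.006734 ≈ 14.3.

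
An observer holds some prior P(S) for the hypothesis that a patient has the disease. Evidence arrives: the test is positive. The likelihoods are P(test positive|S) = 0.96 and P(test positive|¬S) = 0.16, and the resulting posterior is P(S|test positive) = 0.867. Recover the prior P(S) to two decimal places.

P(S) = 0.52

Bayes' rule in odds form gives O(S|E) = O(S)·[P(E|S)/P(E|¬S)], hence O(S) = O(S|E)/LR.
Posterior odds = 0.867/(1−0.867) = 6.5188. LR = 0.96/0.16 = 6.0000.
Prior odds = 6.5188/6.0000 = 1.0865, so P(S) = 1.0865/(1+1.0865) ≈ 0.52.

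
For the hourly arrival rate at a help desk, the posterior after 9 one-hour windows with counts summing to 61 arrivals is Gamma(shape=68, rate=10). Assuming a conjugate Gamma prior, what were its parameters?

Gamma(shape=7, rate=1)

Gamma–Poisson conjugacy: posterior shape = α + Σxᵢ, posterior rate = β + n.
So α = 68 − 61 = 7 and β = 10 − 9 = 1.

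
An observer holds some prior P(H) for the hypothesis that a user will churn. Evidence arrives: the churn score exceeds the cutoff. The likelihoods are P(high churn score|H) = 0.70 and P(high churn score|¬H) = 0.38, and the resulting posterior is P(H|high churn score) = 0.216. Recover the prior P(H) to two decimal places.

P(H) = 0.13

Bayes' rule in odds form gives O(H|E) = O(H)·[P(E|H)/P(E|¬H)], hence O(H) = O(H|E)/LR.
Posterior odds = 0.216/(1−0.216) = 0.2755. LR = 0.70/0.38 = 1.8421.
Prior odds = 0.2755/1.8421 = 0.1496, so P(H) = 0.1496/(1+0.1496) ≈ 0.13.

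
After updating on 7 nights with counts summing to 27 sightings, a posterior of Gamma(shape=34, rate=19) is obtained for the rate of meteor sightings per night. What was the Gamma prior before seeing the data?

A Gamma(α, β) prior (rate parametrization) on a Poisson rate with n observations summing to S gives posterior Gamma(α+S, β+n).
So α = 34 − 27 = 7 and β = 19 − 7 = 12.

Gamma(shape=7, rate=12)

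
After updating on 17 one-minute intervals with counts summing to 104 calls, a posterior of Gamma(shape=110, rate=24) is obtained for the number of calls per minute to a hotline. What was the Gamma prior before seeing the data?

Gamma(shape=6, rate=7)

A Gamma(α, β) prior (rate parametrization) on a Poisson rate with n observations summing to S gives posterior Gamma(α+S, β+n).
So α = 110 − 104 = 6 and β = 24 − 17 = 7.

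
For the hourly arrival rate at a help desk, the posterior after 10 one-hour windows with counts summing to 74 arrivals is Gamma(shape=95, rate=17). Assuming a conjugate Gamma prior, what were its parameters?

Gamma–Poisson conjugacy: posterior shape = α + Σxᵢ, posterior rate = β + n.
So α = 95 − 74 = 21 and β = 17 − 10 = 7.

Gamma(shape=21, rate=7)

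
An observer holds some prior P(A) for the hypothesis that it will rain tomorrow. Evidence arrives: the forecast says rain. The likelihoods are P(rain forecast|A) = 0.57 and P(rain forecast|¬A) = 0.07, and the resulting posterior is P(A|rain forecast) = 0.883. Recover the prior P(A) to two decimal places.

P(A) = 0.48

In odds form, posterior odds = prior odds × likelihood ratio, so prior odds = posterior odds ÷ LR.
Posterior odds = 0.883/(1−0.883) = 7.5470. LR = 0.57/0.07 = 8.1429.
Prior odds = 7.5470/8.1429 = 0.9268, so P(A) = 0.9268/(1+0.9268) ≈ 0.48.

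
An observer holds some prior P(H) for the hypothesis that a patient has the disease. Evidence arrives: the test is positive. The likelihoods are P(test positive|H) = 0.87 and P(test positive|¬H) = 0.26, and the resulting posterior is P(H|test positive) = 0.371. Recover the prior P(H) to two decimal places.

P(H) = 0.15

In odds form, posterior odds = prior odds × likelihood ratio, so prior odds = posterior odds ÷ LR.
Posterior odds = 0.371/(1−0.371) = 0.5898. LR = 0.87/0.26 = 3.3462.
Prior odds = 0.5898/3.3462 = 0.1763, so P(H) = 0.1763/(1+0.1763) ≈ 0.15.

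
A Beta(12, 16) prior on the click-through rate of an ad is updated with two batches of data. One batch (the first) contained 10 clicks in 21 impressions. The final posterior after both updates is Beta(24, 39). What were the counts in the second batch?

2 clicks and 12 non-clicks

Sequential conjugate updates are equivalent to a single update on the pooled data, so total successes = posterior α − prior α and total failures = posterior β − prior β.
Total across both batches: 24−12=12 clicks, 39−16=23 non-clicks.
Subtract the first batch: 12−10=2 clicks and 23−11=12 non-clicks.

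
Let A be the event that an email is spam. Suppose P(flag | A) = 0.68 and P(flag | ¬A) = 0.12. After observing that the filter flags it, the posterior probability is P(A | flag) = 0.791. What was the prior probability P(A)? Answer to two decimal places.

P(A) = 0.40

Bayes' rule in odds form gives O(A|E) = O(A)·[P(E|A)/P(E|¬A)], hence O(A) = O(A|E)/LR.
Posterior odds = 0.791/(1−0.791) = 3.7847. LR = 0.68/0.12 = 5.6667.
Prior odds = 3.7847/5.6667 = 0.6679, so P(A) = 0.6679/(1+0.6679) ≈ 0.40.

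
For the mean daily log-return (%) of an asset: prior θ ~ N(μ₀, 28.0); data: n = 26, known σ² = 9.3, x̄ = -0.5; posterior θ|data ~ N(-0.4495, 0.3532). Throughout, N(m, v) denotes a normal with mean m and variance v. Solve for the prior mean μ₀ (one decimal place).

The posterior mean is a precision-weighted average: μ_n = (τ₀μ₀ + τ_data·x̄)/(τ₀+τ_data), with τ₀=1/σ₀² and τ_data=n/σ².
Here τ₀ = 1/28.0 = 0.035714 and τ_data = 26/9.3 = 2.795699, so τ_n = 2.831413.
Rearranging for μ₀: μ₀ = (μ_n·τ_n − τ_data·x̄)/τ₀ = (-0.4495·2.831413 − 2.795699·-0.5) / 0.035714 = 0.125129/0.035714 ≈ 3.5.

μ₀ = 3.5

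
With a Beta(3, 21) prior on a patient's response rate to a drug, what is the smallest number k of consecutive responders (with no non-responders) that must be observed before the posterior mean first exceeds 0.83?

After k responders and 0 non-responders the posterior is Beta(3+k, 21), with mean (3+k)/(3+21+k).
Set (3+k)/(24+k) > 0.83 and solve: k > (0.83·24 − 3)/(1 − 0.83) = 99.529.
The smallest integer exceeding 99.529 is 100.

k = 100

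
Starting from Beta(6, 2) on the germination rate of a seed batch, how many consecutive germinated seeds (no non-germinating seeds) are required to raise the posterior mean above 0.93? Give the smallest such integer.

After k germinated seeds and 0 non-germinating seeds the posterior is Beta(6+k, 2), with mean (6+k)/(6+2+k).
Set (6+k)/(8+k) > 0.93 and solve: k > (0.93·8 − 6)/(1 − 0.93) = 20.571.
The smallest integer exceeding 20.571 is 21, and checking k=21: (27)/(29) = 0.9310 > 0.93.

k = 21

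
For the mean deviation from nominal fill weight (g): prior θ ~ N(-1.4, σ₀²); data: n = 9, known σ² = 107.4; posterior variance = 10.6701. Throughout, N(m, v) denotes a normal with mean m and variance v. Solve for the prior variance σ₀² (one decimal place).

For the Normal–Normal model with known σ², precisions add: τ_n = τ₀ + n/σ².
So 1/σ₀² = 1/10.6701 − 9/107.4 = 0.093720 − 0.083799 = 0.009921.
Hence σ₀² = 1/0.009921 ≈ 100.8.

σ₀² = 100.8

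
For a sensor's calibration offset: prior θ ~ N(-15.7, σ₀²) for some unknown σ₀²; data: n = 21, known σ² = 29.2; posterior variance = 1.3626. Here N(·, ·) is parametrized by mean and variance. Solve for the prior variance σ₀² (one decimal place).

Posterior precision equals prior precision plus data precision: 1/σ_n² = 1/σ₀² + n/σ².
So 1/σ₀² = 1/1.3626 − 21/29.2 = 0.733891 − 0.719178 = 0.014713.
Hence σ₀² = 1/0.014713 ≈ 68.0.

σ₀² = 68.0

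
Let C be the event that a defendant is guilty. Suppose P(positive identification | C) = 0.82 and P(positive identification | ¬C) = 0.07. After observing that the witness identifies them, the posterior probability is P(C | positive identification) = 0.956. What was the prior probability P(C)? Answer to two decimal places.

P(C) = 0.65

Bayes' rule in odds form gives O(C|E) = O(C)·[P(E|C)/P(E|¬C)], hence O(C) = O(C|E)/LR.
Posterior odds = 0.956/(1−0.956) = 21.7273. LR = 0.82/0.07 = 11.7143.
Prior odds = 21.7273/11.7143 = 1.8548, so P(C) = 1.8548/(1+1.8548) ≈ 0.65.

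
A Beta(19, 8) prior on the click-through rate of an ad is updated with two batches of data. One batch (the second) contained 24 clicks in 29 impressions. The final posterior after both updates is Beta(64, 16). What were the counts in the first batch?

Because Beta–binomial updating is additive in the counts, the combined data contributed (α_post−α_prior, β_post−β_prior) successes and failures.
Total across both batches: 64−19=45 clicks, 16−8=8 non-clicks.
Subtract the second batch: 45−24=21 clicks and 8−5=3 non-clicks.

21 clicks and 3 non-clicks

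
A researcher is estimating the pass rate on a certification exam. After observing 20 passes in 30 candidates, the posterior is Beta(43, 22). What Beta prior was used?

Under Beta–binomial conjugacy the posterior parameters are (α+s, β+f).
Subtract the data counts: 43−20=23, 22−10=12.

Beta(23, 12)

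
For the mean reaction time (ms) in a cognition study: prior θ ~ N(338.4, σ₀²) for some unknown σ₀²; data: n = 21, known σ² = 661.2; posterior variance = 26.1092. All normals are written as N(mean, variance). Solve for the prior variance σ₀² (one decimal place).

Posterior precision equals prior precision plus data precision: 1/σ_n² = 1/σ₀² + n/σ².
So 1/σ₀² = 1/26.1092 − 21/661.2 = 0.038301 − 0.031760 = 0.006541.
Hence σ₀² = 1/0.006541 ≈ 152.9.

σ₀² = 152.9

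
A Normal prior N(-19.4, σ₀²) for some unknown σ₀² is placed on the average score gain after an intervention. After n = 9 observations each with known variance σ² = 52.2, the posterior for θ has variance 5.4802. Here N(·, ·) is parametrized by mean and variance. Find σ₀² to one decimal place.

σ₀² = 99.4

Posterior precision equals prior precision plus data precision: 1/σ_n² = 1/σ₀² + n/σ².
So 1/σ₀² = 1/5.4802 − 9/52.2 = 0.182475 − 0.172414 = 0.010061.
Hence σ₀² = 1/0.010061 ≈ 99.4.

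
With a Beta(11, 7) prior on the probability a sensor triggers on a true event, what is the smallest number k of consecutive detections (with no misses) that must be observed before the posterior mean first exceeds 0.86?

After k detections and 0 misses the posterior is Beta(11+k, 7), with mean (11+k)/(11+7+k).
Set (11+k)/(18+k) > 0.86 and solve: k > (0.86·18 − 11)/(1 − 0.86) = 32.000.
The smallest integer exceeding 32.000 is 33, and checking k=33: (44)/(51) = 0.8627 > 0.86.

k = 33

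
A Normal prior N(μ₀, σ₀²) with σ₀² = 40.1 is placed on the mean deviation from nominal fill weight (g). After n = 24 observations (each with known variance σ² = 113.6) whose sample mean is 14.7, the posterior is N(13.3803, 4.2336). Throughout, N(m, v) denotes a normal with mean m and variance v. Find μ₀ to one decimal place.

The posterior mean is a precision-weighted average: μ_n = (τ₀μ₀ + τ_data·x̄)/(τ₀+τ_data), with τ₀=1/σ₀² and τ_data=n/σ².
Here τ₀ = 1/40.1 = 0.024938 and τ_data = 24/113.6 = 0.211268, so τ_n = 0.236206.
Rearranging for μ₀: μ₀ = (μ_n·τ_n − τ_data·x̄)/τ₀ = (13.3803·0.236206 − 0.211268·14.7) / 0.024938 = 0.054868/0.024938 ≈ 2.2.

μ₀ = 2.2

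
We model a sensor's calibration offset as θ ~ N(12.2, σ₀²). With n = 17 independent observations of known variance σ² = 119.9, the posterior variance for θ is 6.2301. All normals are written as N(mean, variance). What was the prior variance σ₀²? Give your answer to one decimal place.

For the Normal–Normal model with known σ², precisions add: τ_n = τ₀ + n/σ².
So 1/σ₀² = 1/6.2301 − 17/119.9 = 0.160511 − 0.141785 = 0.018726.
Hence σ₀² = 1/0.018726 ≈ 53.4.

σ₀² = 53.4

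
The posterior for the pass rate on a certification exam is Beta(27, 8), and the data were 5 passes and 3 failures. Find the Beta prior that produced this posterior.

A Beta(α, β) prior with s successes and f failures in binomial data gives a Beta(α+s, β+f) posterior.
Subtract the data counts: 27−5=22, 8−3=5.

Beta(22, 5)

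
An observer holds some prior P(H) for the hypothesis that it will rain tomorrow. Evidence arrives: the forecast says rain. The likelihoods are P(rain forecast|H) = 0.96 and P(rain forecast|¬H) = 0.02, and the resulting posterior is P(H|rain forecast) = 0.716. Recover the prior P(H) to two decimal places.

In odds form, posterior odds = prior odds × likelihood ratio, so prior odds = posterior odds ÷ LR.
Posterior odds = 0.716/(1−0.716) = 2.5211. LR = 0.96/0.02 = 48.0000.
Prior odds = 2.5211/48.0000 = 0.0525, so P(H) = 0.0525/(1+0.0525) ≈ 0.05.

P(H) = 0.05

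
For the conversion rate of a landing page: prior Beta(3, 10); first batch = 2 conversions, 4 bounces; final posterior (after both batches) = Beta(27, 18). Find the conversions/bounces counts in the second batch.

22 conversions and 4 bounces

Sequential conjugate updates are equivalent to a single update on the pooled data, so total successes = posterior α − prior α and total failures = posterior β − prior β.
Total across both batches: 27−3=24 conversions, 18−10=8 bounces.
Subtract the first batch: 24−2=22 conversions and 8−4=4 bounces.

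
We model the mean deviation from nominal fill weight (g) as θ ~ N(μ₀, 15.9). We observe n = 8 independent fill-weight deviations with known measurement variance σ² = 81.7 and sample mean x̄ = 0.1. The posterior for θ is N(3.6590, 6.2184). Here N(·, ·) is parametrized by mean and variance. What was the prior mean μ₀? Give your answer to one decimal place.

μ₀ = 9.2

With known observation variance, the Normal–Normal posterior has precision τ_n = τ₀ + n/σ² and mean μ_n = (τ₀μ₀ + (n/σ²)x̄)/τ_n.
Here τ₀ = 1/15.9 = 0.062893 and τ_data = 8/81.7 = 0.097919, so τ_n = 0.160812.
Rearranging for μ₀: μ₀ = (μ_n·τ_n − τ_data·x̄)/τ₀ = (3.6590·0.160812 − 0.097919·0.1) / 0.062893 = 0.578619/0.062893 ≈ 9.2.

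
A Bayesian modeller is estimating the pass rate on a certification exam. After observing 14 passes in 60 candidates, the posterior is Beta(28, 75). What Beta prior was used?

Beta(14, 29)

Under Beta–binomial conjugacy the posterior parameters are (α+s, β+f).
Subtract the data counts: 28−14=14, 75−46=29.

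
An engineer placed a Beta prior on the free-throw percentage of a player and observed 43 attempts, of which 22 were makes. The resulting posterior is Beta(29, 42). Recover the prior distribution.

A Beta(a, b) prior with s successes and f failures in binomial data gives a Beta(a+s, b+f) posterior.
So a = 29 − 22 = 7 and b = 42 − 21 = 21.

Beta(7, 21)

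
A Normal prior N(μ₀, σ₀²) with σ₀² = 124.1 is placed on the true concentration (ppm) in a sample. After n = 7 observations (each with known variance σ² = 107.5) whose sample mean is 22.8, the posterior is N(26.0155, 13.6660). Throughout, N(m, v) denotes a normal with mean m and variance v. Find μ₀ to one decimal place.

μ₀ = 52.0

The posterior mean is a precision-weighted average: μ_n = (τ₀μ₀ + τ_data·x̄)/(τ₀+τ_data), with τ₀=1/σ₀² and τ_data=n/σ².
Here τ₀ = 1/124.1 = 0.008058 and τ_data = 7/107.5 = 0.065116, so τ_n = 0.073174.
Rearranging for μ₀: μ₀ = (μ_n·τ_n − τ_data·x̄)/τ₀ = (26.0155·0.073174 − 0.065116·22.8) / 0.008058 = 0.419013/0.008058 ≈ 52.0.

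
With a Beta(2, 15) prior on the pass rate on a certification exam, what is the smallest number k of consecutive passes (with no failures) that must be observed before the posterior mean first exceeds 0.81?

After k passes and 0 failures the posterior is Beta(2+k, 15), with mean (2+k)/(2+15+k).
Set (2+k)/(17+k) > 0.81 and solve: k > (0.81·17 − 2)/(1 − 0.81) = 61.947.
The smallest integer exceeding 61.947 is 62, and checking k=62: (64)/(79) = 0.8101 > 0.81.

k = 62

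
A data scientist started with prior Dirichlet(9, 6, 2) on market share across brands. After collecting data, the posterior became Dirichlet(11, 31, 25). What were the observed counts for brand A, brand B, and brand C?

counts (2, 25, 23)

For a Dirichlet(α) prior with multinomial counts c, the posterior is Dirichlet(α + c) componentwise.
Counts are posterior − prior componentwise: 11−9=2, 31−6=25, 25−2=23.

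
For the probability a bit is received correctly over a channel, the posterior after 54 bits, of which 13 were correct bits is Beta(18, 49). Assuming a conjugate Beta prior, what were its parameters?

Beta(5, 8)

A Beta(α, β) prior with s successes and f failures in binomial data gives a Beta(α+s, β+f) posterior.
So α = 18 − 13 = 5 and β = 49 − 41 = 8.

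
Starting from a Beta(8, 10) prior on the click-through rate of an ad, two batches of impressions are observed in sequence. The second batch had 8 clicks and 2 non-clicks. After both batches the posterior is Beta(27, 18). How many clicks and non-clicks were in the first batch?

11 clicks and 6 non-clicks

Sequential conjugate updates are equivalent to a single update on the pooled data, so total successes = posterior α − prior α and total failures = posterior β − prior β.
Total across both batches: 27−8=19 clicks, 18−10=8 non-clicks.
Subtract the second batch: 19−8=11 clicks and 8−2=6 non-clicks.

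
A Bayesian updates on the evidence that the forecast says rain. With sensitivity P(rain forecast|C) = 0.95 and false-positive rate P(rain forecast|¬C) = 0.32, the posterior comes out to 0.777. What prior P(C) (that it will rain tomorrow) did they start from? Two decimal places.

P(C) = 0.54

In odds form, posterior odds = prior odds × likelihood ratio, so prior odds = posterior odds ÷ LR.
Posterior odds = 0.777/(1−0.777) = 3.4843. LR = 0.95/0.32 = 2.9688.
Prior odds = 3.4843/2.9688 = 1.1736, so P(C) = 1.1736/(1+1.1736) ≈ 0.54.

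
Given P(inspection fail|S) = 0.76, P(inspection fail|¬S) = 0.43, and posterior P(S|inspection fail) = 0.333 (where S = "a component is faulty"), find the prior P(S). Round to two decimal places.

P(S) = 0.22

In odds form, posterior odds = prior odds × likelihood ratio, so prior odds = posterior odds ÷ LR.
Posterior odds = 0.333/(1−0.333) = 0.4993. LR = 0.76/0.43 = 1.7674.
Prior odds = 0.4993/1.7674 = 0.2825, so P(S) = 0.2825/(1+0.2825) ≈ 0.22.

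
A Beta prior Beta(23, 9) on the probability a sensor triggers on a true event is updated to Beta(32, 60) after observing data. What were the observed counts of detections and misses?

9 detections and 51 misses

Under Beta–binomial conjugacy the posterior parameters are (α+s, β+f).
So s = 32 − 23 = 9 and f = 60 − 9 = 51.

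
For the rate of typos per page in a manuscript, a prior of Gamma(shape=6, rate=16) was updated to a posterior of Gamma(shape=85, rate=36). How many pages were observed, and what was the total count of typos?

A Gamma(α, β) prior (rate parametrization) on a Poisson rate with n observations summing to S gives posterior Gamma(α+S, β+n).
Matching: Σxᵢ = 85 − 6 = 79 and n = 36 − 16 = 20.

n = 20 pages with total 79 typos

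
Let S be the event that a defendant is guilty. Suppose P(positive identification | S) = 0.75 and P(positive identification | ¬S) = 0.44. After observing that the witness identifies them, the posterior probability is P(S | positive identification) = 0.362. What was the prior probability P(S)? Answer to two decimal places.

In odds form, posterior odds = prior odds × likelihood ratio, so prior odds = posterior odds ÷ LR.
Posterior odds = 0.362/(1−0.362) = 0.5674. LR = 0.75/0.44 = 1.7045.
Prior odds = 0.5674/1.7045 = 0.3329, so P(S) = 0.3329/(1+0.3329) ≈ 0.25.

P(S) = 0.25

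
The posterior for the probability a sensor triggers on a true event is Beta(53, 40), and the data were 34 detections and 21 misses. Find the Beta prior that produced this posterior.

Beta(19, 19)

A Beta(α, β) prior with s successes and f failures in binomial data gives a Beta(α+s, β+f) posterior.
So α = 53 − 34 = 19 and β = 40 − 21 = 19.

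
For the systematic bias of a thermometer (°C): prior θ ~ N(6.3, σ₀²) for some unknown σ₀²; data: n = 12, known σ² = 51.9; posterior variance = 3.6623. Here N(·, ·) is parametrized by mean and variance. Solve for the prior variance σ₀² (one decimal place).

σ₀² = 23.9

For the Normal–Normal model with known σ², precisions add: τ_n = τ₀ + n/σ².
So 1/σ₀² = 1/3.6623 − 12/51.9 = 0.273052 − 0.231214 = 0.041838.
Hence σ₀² = 1/0.041838 ≈ 23.9.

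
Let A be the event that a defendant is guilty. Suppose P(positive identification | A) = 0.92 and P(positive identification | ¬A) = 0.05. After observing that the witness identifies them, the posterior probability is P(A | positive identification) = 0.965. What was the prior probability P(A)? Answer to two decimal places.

P(A) = 0.60

In odds form, posterior odds = prior odds × likelihood ratio, so prior odds = posterior odds ÷ LR.
Posterior odds = 0.965/(1−0.965) = 27.5714. LR = 0.92/0.05 = 18.4000.
Prior odds = 27.5714/18.4000 = 1.4984, so P(A) = 1.4984/(1+1.4984) ≈ 0.60.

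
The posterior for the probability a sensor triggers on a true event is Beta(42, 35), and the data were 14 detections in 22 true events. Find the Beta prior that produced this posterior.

Beta(28, 27)

Under Beta–binomial conjugacy the posterior parameters are (α+s, β+f).
Subtract the data counts: 42−14=28, 35−8=27.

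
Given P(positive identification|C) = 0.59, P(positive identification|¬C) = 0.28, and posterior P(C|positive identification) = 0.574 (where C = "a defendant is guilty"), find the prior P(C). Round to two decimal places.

P(C) = 0.39

In odds form, posterior odds = prior odds × likelihood ratio, so prior odds = posterior odds ÷ LR.
Posterior odds = 0.574/(1−0.574) = 1.3474. LR = 0.59/0.28 = 2.1071.
Prior odds = 1.3474/2.1071 = 0.6395, so P(C) = 0.6395/(1+0.6395) ≈ 0.39.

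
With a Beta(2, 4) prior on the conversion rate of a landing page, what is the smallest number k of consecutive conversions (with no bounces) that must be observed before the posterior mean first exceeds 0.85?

k = 21

After k conversions and 0 bounces the posterior is Beta(2+k, 4), with mean (2+k)/(2+4+k).
Set (2+k)/(6+k) > 0.85 and solve: k > (0.85·6 − 2)/(1 − 0.85) = 20.667.
The smallest integer exceeding 20.667 is 21.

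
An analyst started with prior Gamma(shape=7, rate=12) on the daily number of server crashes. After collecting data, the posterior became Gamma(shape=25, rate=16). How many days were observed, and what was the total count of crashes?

n = 4 days with total 18 crashes

Gamma–Poisson conjugacy: posterior shape = α + Σxᵢ, posterior rate = β + n.
Matching: Σxᵢ = 25 − 7 = 18 and n = 16 − 12 = 4.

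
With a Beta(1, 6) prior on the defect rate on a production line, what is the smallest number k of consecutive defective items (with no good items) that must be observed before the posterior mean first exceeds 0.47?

After k defective items and 0 good items the posterior is Beta(1+k, 6), with mean (1+k)/(1+6+k).
Set (1+k)/(7+k) > 0.47 and solve: k > (0.47·7 − 1)/(1 − 0.47) = 4.321.
The smallest integer exceeding 4.321 is 5, and checking k=5: (6)/(12) = 0.5000 > 0.47.

k = 5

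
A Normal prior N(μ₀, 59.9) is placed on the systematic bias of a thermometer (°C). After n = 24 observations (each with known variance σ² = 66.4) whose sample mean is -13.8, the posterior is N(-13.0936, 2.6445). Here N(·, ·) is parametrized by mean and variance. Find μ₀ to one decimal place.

μ₀ = 2.2

The posterior mean is a precision-weighted average: μ_n = (τ₀μ₀ + τ_data·x̄)/(τ₀+τ_data), with τ₀=1/σ₀² and τ_data=n/σ².
Here τ₀ = 1/59.9 = 0.016694 and τ_data = 24/66.4 = 0.361446, so τ_n = 0.378140.
Rearranging for μ₀: μ₀ = (μ_n·τ_n − τ_data·x̄)/τ₀ = (-13.0936·0.378140 − 0.361446·-13.8) / 0.016694 = 0.036741/0.016694 ≈ 2.2.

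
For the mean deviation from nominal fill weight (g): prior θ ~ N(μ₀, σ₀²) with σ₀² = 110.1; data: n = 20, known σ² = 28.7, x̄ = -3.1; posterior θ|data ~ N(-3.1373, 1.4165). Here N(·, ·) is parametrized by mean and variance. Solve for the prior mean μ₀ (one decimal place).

With known observation variance, the Normal–Normal posterior has precision τ_n = τ₀ + n/σ² and mean μ_n = (τ₀μ₀ + (n/σ²)x̄)/τ_n.
Here τ₀ = 1/110.1 = 0.009083 and τ_data = 20/28.7 = 0.696864, so τ_n = 0.705947.
Rearranging for μ₀: μ₀ = (μ_n·τ_n − τ_data·x̄)/τ₀ = (-3.1373·0.705947 − 0.696864·-3.1) / 0.009083 = -0.054489/0.009083 ≈ -6.0.

μ₀ = -6.0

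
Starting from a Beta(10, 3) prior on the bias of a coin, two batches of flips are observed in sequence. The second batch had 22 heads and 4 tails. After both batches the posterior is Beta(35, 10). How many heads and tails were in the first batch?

Sequential conjugate updates are equivalent to a single update on the pooled data, so total successes = posterior α − prior α and total failures = posterior β − prior β.
Total across both batches: 35−10=25 heads, 10−3=7 tails.
Subtract the second batch: 25−22=3 heads and 7−4=3 tails.

3 heads and 3 tails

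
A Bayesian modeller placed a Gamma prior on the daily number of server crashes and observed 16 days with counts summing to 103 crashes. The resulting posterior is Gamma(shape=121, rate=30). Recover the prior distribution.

Gamma–Poisson conjugacy: posterior shape = α + Σxᵢ, posterior rate = β + n.
So α = 121 − 103 = 18 and β = 30 − 16 = 14.

Gamma(shape=18, rate=14)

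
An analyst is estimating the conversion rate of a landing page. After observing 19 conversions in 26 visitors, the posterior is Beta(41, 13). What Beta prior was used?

Under Beta–binomial conjugacy the posterior parameters are (a+s, b+f).
So a = 41 − 19 = 22 and b = 13 − 7 = 6.

Beta(22, 6)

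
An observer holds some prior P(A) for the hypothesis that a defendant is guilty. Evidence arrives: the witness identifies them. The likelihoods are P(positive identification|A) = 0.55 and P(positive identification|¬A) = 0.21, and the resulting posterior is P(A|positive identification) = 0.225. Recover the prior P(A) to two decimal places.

In odds form, posterior odds = prior odds × likelihood ratio, so prior odds = posterior odds ÷ LR.
Posterior odds = 0.225/(1−0.225) = 0.2903. LR = 0.55/0.21 = 2.6190.
Prior odds = 0.2903/2.6190 = 0.1108, so P(A) = 0.1108/(1+0.1108) ≈ 0.10.

P(A) = 0.10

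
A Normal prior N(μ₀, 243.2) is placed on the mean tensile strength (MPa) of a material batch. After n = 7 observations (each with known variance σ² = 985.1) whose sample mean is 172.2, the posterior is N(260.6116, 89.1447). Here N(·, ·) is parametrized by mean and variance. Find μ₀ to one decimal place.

The posterior mean is a precision-weighted average: μ_n = (τ₀μ₀ + τ_data·x̄)/(τ₀+τ_data), with τ₀=1/σ₀² and τ_data=n/σ².
Here τ₀ = 1/243.2 = 0.004112 and τ_data = 7/985.1 = 0.007106, so τ_n = 0.011218.
Rearranging for μ₀: μ₀ = (μ_n·τ_n − τ_data·x̄)/τ₀ = (260.6116·0.011218 − 0.007106·172.2) / 0.004112 = 1.699888/0.004112 ≈ 413.4.

μ₀ = 413.4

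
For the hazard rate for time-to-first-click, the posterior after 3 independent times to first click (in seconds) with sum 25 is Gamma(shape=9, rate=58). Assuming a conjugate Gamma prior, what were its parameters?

Gamma(shape=6, rate=33)

Gamma–exponential conjugacy: posterior shape = α + n, posterior rate = β + Σtᵢ.
So α = 9 − 3 = 6 and β = 58 − 25 = 33.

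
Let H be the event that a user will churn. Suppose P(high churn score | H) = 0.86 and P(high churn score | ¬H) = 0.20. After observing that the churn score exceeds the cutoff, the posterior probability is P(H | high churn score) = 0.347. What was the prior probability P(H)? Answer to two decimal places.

P(H) = 0.11

In odds form, posterior odds = prior odds × likelihood ratio, so prior odds = posterior odds ÷ LR.
Posterior odds = 0.347/(1−0.347) = 0.5314. LR = 0.86/0.20 = 4.3000.
Prior odds = 0.5314/4.3000 = 0.1236, so P(H) = 0.1236/(1+0.1236) ≈ 0.11.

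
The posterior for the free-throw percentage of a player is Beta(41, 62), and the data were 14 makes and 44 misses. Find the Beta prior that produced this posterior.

Beta is conjugate to the binomial likelihood: posterior = Beta(a+s, b+f).
Subtract the data counts: 41−14=27, 62−44=18.

Beta(27, 18)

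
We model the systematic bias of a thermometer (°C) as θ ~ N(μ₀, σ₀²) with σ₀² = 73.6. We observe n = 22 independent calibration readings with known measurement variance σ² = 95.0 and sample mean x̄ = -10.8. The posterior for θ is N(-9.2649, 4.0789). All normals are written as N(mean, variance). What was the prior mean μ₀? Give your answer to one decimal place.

The posterior mean is a precision-weighted average: μ_n = (τ₀μ₀ + τ_data·x̄)/(τ₀+τ_data), with τ₀=1/σ₀² and τ_data=n/σ².
Here τ₀ = 1/73.6 = 0.013587 and τ_data = 22/95.0 = 0.231579, so τ_n = 0.245166.
Rearranging for μ₀: μ₀ = (μ_n·τ_n − τ_data·x̄)/τ₀ = (-9.2649·0.245166 − 0.231579·-10.8) / 0.013587 = 0.229615/0.013587 ≈ 16.9.

μ₀ = 16.9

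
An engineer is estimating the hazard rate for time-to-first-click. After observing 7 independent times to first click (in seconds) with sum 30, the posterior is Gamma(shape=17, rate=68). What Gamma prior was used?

Gamma(shape=10, rate=38)

For an exponential likelihood with a Gamma(α, β) prior on the rate, n observations with total T give posterior Gamma(α+n, β+T).
So α = 17 − 7 = 10 and β = 68 − 30 = 38.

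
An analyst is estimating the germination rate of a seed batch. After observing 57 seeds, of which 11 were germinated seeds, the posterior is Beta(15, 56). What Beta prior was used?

Beta(4, 10)

Beta is conjugate to the binomial likelihood: posterior = Beta(α+s, β+f).
Subtract the data counts: 15−11=4, 56−46=10.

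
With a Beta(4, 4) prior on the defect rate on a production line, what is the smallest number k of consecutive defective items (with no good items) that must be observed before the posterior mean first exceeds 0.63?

k = 3

After k defective items and 0 good items the posterior is Beta(4+k, 4), with mean (4+k)/(4+4+k).
Set (4+k)/(8+k) > 0.63 and solve: k > (0.63·8 − 4)/(1 − 0.63) = 2.811.
The smallest integer exceeding 2.811 is 3.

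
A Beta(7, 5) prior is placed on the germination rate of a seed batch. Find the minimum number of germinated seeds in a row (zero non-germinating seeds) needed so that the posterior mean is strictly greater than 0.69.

k = 5

After k germinated seeds and 0 non-germinating seeds the posterior is Beta(7+k, 5), with mean (7+k)/(7+5+k).
Set (7+k)/(12+k) > 0.69 and solve: k > (0.69·12 − 7)/(1 − 0.69) = 4.129.
The smallest integer exceeding 4.129 is 5, and checking k=5: (12)/(17) = 0.7059 > 0.69.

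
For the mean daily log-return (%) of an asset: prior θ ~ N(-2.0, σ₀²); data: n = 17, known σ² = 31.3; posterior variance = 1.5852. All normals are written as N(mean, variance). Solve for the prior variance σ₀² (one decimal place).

σ₀² = 11.4

Posterior precision equals prior precision plus data precision: 1/σ_n² = 1/σ₀² + n/σ².
So 1/σ₀² = 1/1.5852 − 17/31.3 = 0.630835 − 0.543131 = 0.087704.
Hence σ₀² = 1/0.087704 ≈ 11.4.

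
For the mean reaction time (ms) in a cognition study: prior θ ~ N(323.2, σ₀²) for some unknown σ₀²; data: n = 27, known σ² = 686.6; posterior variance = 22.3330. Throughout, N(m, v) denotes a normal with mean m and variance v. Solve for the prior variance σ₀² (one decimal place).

σ₀² = 183.4

For the Normal–Normal model with known σ², precisions add: τ_n = τ₀ + n/σ².
So 1/σ₀² = 1/22.3330 − 27/686.6 = 0.044777 − 0.039324 = 0.005453.
Hence σ₀² = 1/0.005453 ≈ 183.4.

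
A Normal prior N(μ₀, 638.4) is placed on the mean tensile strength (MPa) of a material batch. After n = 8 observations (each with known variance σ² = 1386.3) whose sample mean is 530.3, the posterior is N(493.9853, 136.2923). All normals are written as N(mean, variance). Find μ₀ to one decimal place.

μ₀ = 360.2

With known observation variance, the Normal–Normal posterior has precision τ_n = τ₀ + n/σ² and mean μ_n = (τ₀μ₀ + (n/σ²)x̄)/τ_n.
Here τ₀ = 1/638.4 = 0.001566 and τ_data = 8/1386.3 = 0.005771, so τ_n = 0.007337.
Rearranging for μ₀: μ₀ = (μ_n·τ_n − τ_data·x̄)/τ₀ = (493.9853·0.007337 − 0.005771·530.3) / 0.001566 = 0.564009/0.001566 ≈ 360.2.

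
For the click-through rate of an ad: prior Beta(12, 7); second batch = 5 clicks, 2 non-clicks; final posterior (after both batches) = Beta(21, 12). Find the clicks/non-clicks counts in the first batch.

Because Beta–binomial updating is additive in the counts, the combined data contributed (α_post−α_prior, β_post−β_prior) successes and failures.
Total across both batches: 21−12=9 clicks, 12−7=5 non-clicks.
Subtract the second batch: 9−5=4 clicks and 5−2=3 non-clicks.

4 clicks and 3 non-clicks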